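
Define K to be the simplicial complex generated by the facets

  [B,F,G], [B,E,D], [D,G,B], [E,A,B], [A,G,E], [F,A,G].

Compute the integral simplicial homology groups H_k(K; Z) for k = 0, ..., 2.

We work with the vertex ordering A < B < D < E < F < G. The simplices of K, each written with vertices in increasing order, are:

  0-simplices (6): A, B, D, E, F, G
  1-simplices (12): AB, AE, AF, AG, BD, BE, BF, BG, DE, DG, EG, FG
  2-simplices (6): ABE, AEG, AFG, BDE, BDG, BFG

so the chain groups are C_0 ≅ Z^6, C_1 ≅ Z^12, C_2 ≅ Z^6.

∂_1: C_1 → C_0 sends each edge [p,q] (with p < q) to q − p. For instance
  ∂AB = B − A.
As a 6×12 matrix over Z this has rank 5, with invariant factors (1,1,1,1,1).

∂_2: C_2 → C_1 sends each 2-simplex [p,q,r] to [q,r] − [p,r] + [p,q]. For instance
  ∂ABE = BE − AE + AB,
  ∂AFG = FG − AG + AF.
This gives a 12×6 integer matrix of rank 6; reducing to Smith normal form yields diagonal entries (1,1,1,1,1,1).

From H_k ≅ ker(∂_k) / im(∂_{k+1}) we obtain:

  H_0: rank C_0 − rank ∂_1 = 6 − 5 = 1, and the invariant factors of ∂_1 are all 1, so H_0 = Z.
  H_1: rank ker ∂_1 − rank ∂_2 = (12 − 5) − 6 = 1, and the invariant factors of ∂_2 are all 1, so H_1 = Z.
  H_2: rank ker ∂_2 − rank ∂_3 = (6 − 6) − 0 = 0, and there is no ∂_3, so H_2 = 0.

H_0 = Z,  H_1 = Z,  H_2 = 0.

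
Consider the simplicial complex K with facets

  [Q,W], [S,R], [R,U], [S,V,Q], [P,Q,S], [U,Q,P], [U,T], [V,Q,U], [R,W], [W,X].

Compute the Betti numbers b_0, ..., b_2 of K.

b_0 = 1, b_1 = 2, b_2 = 0.

Order the vertices as P < Q < R < S < T < U < V < W < X. Listing each simplex with vertices in this order, K has dimension 2 with simplices:

  0-simplices (9): P, Q, R, S, T, U, V, W, X
  1-simplices (14): PQ, PS, PU, QS, QU, QV, QW, RS, RU, RW, SV, TU, UV, WX
  2-simplices (4): PQS, PQU, QSV, QUV

giving chain groups C_0 ≅ Z^9, C_1 ≅ Z^14, C_2 ≅ Z^4.

∂_1: C_1 → C_0 sends each edge [p,q] (with p < q) to q − p.
As a 9×14 matrix over Z this has rank 8, with invariant factors (1,1,1,1,1,1,1,1).

∂_2: C_2 → C_1 sends each 2-simplex [p,q,r] to [q,r] − [p,r] + [p,q]. For instance
  ∂QUV = UV − QV + QU,
  ∂QSV = SV − QV + QS.
This gives a 14×4 integer matrix of rank 4; reducing to Smith normal form yields diagonal entries (1,1,1,1).

Computing H_k = (kernel of ∂_k) / (image of ∂_{k+1}):

  H_0: rank C_0 − rank ∂_1 = 9 − 8 = 1, and the invariant factors of ∂_1 are all 1, so H_0 ≅ Z.
  H_1: rank ker ∂_1 − rank ∂_2 = (14 − 8) − 4 = 2, and the invariant factors of ∂_2 are all 1, so H_1 ≅ Z^2.
  H_2: rank ker ∂_2 − rank ∂_3 = (4 − 4) − 0 = 0, and there is no ∂_3, so H_2 ≅ 0.

Hence the Betti numbers are b_0 = 1, b_1 = 2, b_2 = 0.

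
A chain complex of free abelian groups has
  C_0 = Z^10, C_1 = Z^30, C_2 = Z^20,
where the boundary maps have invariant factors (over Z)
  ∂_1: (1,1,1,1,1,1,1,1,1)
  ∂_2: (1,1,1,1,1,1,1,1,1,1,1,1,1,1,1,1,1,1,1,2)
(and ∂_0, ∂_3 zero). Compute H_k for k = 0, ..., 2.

H_0: b_0 = 10 − 0 − 9 = 1; torsion from ∂_1 factors > 1: none. So H_0 = Z.
H_1: b_1 = 30 − 9 − 20 = 1; torsion from ∂_2 factors > 1: [2]. So H_1 = Z ⊕ Z/2.
H_2: b_2 = 20 − 20 − 0 = 0; torsion from ∂_3 factors > 1: none. So H_2 = 0.

H_0 = Z,  H_1 = Z ⊕ Z/2,  H_2 = 0.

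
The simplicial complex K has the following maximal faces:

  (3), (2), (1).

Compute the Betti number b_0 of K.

b_0 = 3.

Order the vertices as 1 < 2 < 3. Listing each simplex with vertices in this order, K has dimension 0 with simplices:

  0-simplices (3): [1], [2], [3]

so the chain groups are C_0 ≅ Z^3.

Now H_k = ker ∂_k / im ∂_{k+1}, so:

  H_0: rank C_0 − rank ∂_1 = 3 − 0 = 3, and there is no ∂_1, so H_0 ≅ Z^3.

(K is a triangulation of a set of 3 points.)

Hence the Betti numbers are b_0 = 3.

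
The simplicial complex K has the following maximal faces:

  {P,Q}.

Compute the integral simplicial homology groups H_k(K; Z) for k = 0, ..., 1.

H_0 ≅ Z,  H_1 = 0.

We work with the vertex ordering P < Q. The simplices of K, each written with vertices in increasing order, are:

  0-simplices (2): P, Q
  1-simplices (1): PQ

so the chain groups are C_0 ≅ Z^2, C_1 ≅ Z^1.

Boundary ∂_1: C_1 → C_0 is given by ∂[p,q] = [q] − [p]. For instance
  ∂PQ = Q − P.
The resulting 2×1 matrix has rank 1, and its Smith normal form has invariant factors (1).

Now H_k = ker ∂_k / im ∂_{k+1}, so:

  H_0: rank C_0 − rank ∂_1 = 2 − 1 = 1, and the invariant factors of ∂_1 are all 1, so H_0 ≅ Z.
  H_1: rank ker ∂_1 − rank ∂_2 = (1 − 1) − 0 = 0, and there is no ∂_2, so H_1 ≅ 0.

(K is a triangulation of the 1-simplex.)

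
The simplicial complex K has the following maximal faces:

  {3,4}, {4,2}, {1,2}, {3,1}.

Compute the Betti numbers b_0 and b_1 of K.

b_0 = 1, b_1 = 1.

We work with the vertex ordering 1 < 2 < 3 < 4. The simplices of K, each written with vertices in increasing order, are:

  0-simplices (4): [1], [2], [3], [4]
  1-simplices (4): [1,2], [1,3], [2,4], [3,4]

Hence C_0 ≅ Z^4, C_1 ≅ Z^4.

∂_1: C_1 → C_0 is given by ∂[p,q] = [q] − [p]. For instance
  ∂[1,2] = [2] − [1].
The 4×4 boundary matrix has rank 3 and Smith normal form diag(1,1,1).

From H_k ≅ ker(∂_k) / im(∂_{k+1}) we obtain:

  H_0: rank C_0 − rank ∂_1 = 4 − 3 = 1, and the invariant factors of ∂_1 are all 1, so H_0 ≅ Z.
  H_1: rank ker ∂_1 − rank ∂_2 = (4 − 3) − 0 = 1, and there is no ∂_2, so H_1 ≅ Z.

Hence the Betti numbers are b_0 = 1, b_1 = 1.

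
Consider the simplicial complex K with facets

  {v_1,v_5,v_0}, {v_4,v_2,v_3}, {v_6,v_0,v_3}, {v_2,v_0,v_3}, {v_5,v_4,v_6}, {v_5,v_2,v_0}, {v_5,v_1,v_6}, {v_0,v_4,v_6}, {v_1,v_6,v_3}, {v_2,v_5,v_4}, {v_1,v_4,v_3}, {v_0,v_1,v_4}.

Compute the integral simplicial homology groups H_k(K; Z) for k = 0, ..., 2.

H_0 = Z,  H_1 = Z/2Z,  H_2 = 0.

Order the vertices as v_0 < v_1 < v_2 < v_3 < v_4 < v_5 < v_6. Listing each simplex with vertices in this order, K has dimension 2 with simplices:

  0-simplices (7): [v_0], [v_1], [v_2], [v_3], [v_4], [v_5], [v_6]
  1-simplices (18): (18 of them)
  2-simplices (12): (12 of them)

giving chain groups C_0 ≅ Z^7, C_1 ≅ Z^18, C_2 ≅ Z^12.

∂_1: C_1 → C_0 is given by ∂[p,q] = [q] − [p]. For instance
  ∂[v_3,v_4] = [v_4] − [v_3].
As a 7×18 matrix over Z this has rank 6, with invariant factors (1,1,1,1,1,1).

The boundary map ∂_2: C_2 → C_1 sends each 2-simplex [p,q,r] to [q,r] − [p,r] + [p,q]. For instance
  ∂[v_0,v_1,v_5] = [v_1,v_5] − [v_0,v_5] + [v_0,v_1],
  ∂[v_1,v_3,v_6] = [v_3,v_6] − [v_1,v_6] + [v_1,v_3].
The 18×12 boundary matrix has rank 12 and Smith normal form diag(1,1,1,1,1,1,1,1,1,1,1,2).

Computing H_k = (kernel of ∂_k) / (image of ∂_{k+1}):

  H_0: rank C_0 − rank ∂_1 = 7 − 6 = 1, and the invariant factors of ∂_1 are all 1, so H_0 = Z.
  H_1: rank ker ∂_1 − rank ∂_2 = (18 − 6) − 12 = 0, and ∂_2 has invariant factor 2 > 1, so H_1 = Z/2Z.
  H_2: rank ker ∂_2 − rank ∂_3 = (12 − 12) − 0 = 0, and there is no ∂_3, so H_2 = 0.

As a check, the Euler characteristic is 7 − 18 + 12 = 1, which agrees with 1 − 0 + 0 = 1.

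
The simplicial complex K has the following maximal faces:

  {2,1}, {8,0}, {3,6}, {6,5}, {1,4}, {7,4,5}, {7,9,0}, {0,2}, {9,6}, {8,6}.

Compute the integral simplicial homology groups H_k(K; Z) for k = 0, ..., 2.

H_0 ≅ Z,  H_1 ≅ Z^3,  H_2 = 0.

We work with the vertex ordering 0 < 1 < 2 < 3 < 4 < 5 < 6 < 7 < 8 < 9. The simplices of K, each written with vertices in increasing order, are:

  0-simplices (10): [0], [1], [2], [3], [4], [5], [6], [7], [8], [9]
  1-simplices (14): [0,2], [0,7], [0,8], [0,9], [1,2], [1,4], [3,6], [4,5], [4,7], [5,6], [5,7], [6,8], [6,9], [7,9]
  2-simplices (2): [0,7,9], [4,5,7]

giving chain groups C_0 ≅ Z^10, C_1 ≅ Z^14, C_2 ≅ Z^2.

∂_1: C_1 → C_0 sends each edge [p,q] (with p < q) to q − p. For instance
  ∂[0,7] = [7] − [0].
As a 10×14 matrix over Z this has rank 9, with invariant factors (1,1,1,1,1,1,1,1,1).

∂_2: C_2 → C_1 maps a triangle to the signed sum of its edges. For instance
  ∂[4,5,7] = [5,7] − [4,7] + [4,5],
  ∂[0,7,9] = [7,9] − [0,9] + [0,7].
As a 14×2 matrix over Z this has rank 2, with invariant factors (1,1).

From H_k ≅ ker(∂_k) / im(∂_{k+1}) we obtain:

  H_0: rank C_0 − rank ∂_1 = 10 − 9 = 1, and the invariant factors of ∂_1 are all 1, so H_0 ≅ Z.
  H_1: rank ker ∂_1 − rank ∂_2 = (14 − 9) − 2 = 3, and the invariant factors of ∂_2 are all 1, so H_1 ≅ Z^3.
  H_2: rank ker ∂_2 − rank ∂_3 = (2 − 2) − 0 = 0, and there is no ∂_3, so H_2 ≅ 0.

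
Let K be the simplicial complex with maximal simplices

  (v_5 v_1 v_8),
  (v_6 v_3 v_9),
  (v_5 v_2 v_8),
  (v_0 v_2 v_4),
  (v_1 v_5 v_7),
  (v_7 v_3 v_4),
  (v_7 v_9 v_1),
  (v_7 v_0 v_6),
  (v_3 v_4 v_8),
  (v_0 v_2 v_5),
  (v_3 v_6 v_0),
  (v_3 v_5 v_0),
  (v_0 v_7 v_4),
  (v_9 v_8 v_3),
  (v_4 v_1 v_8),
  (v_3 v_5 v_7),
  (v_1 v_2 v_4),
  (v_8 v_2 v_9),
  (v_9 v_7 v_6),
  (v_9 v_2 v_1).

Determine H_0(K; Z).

Fix the vertex order v_0 < v_1 < v_2 < v_3 < v_4 < v_5 < v_6 < v_7 < v_8 < v_9 and write every simplex with vertices in increasing order. Then dim K = 2 and the simplices of K are:

  0-simplices (10): [v_0], [v_1], [v_2], [v_3], [v_4], [v_5], [v_6], [v_7], [v_8], [v_9]
  1-simplices (30): (30 of them)
  2-simplices (20): (20 of them)

Hence C_0 ≅ Z^10, C_1 ≅ Z^30, C_2 ≅ Z^20.

∂_1: C_1 → C_0 maps an edge to its endpoints' difference, ∂[p,q] = q − p. For instance
  ∂[v_4,v_7] = [v_7] − [v_4].
The 10×30 boundary matrix has rank 9 and Smith normal form diag(1,1,1,1,1,1,1,1,1).

∂_2: C_2 → C_1 acts by ∂[p,q,r] = [q,r] − [p,r] + [p,q]. For instance
  ∂[v_1,v_7,v_9] = [v_7,v_9] − [v_1,v_9] + [v_1,v_7],
  ∂[v_1,v_2,v_9] = [v_2,v_9] − [v_1,v_9] + [v_1,v_2].
This gives a 30×20 integer matrix of rank 20; reducing to Smith normal form yields diagonal entries (1,1,1,1,1,1,1,1,1,1,1,1,1,1,1,1,1,1,1,2).

From H_k ≅ ker(∂_k) / im(∂_{k+1}) we obtain:

  H_0: rank C_0 − rank ∂_1 = 10 − 9 = 1, and the invariant factors of ∂_1 are all 1, so H_0 ≅ Z.

H_0 ≅ Z.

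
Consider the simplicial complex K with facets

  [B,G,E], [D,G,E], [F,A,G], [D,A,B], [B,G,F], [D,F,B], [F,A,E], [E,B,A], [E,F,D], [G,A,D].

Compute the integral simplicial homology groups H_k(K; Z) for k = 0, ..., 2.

H_0 = Z,  H_1 = Z/2,  H_2 = 0.

Fix the vertex order A < B < D < E < F < G and write every simplex with vertices in increasing order. Then dim K = 2 and the simplices of K are:

  0-simplices (6): A, B, D, E, F, G
  1-simplices (15): AB, AD, AE, AF, AG, BD, BE, BF, BG, DE, DF, DG, EF, EG, FG
  2-simplices (10): ABD, ABE, ADG, AEF, AFG, BDF, BEG, BFG, DEF, DEG

Hence C_0 ≅ Z^6, C_1 ≅ Z^15, C_2 ≅ Z^10.

The boundary map ∂_1: C_1 → C_0 maps an edge to its endpoints' difference, ∂[p,q] = q − p.
The 6×15 boundary matrix has rank 5 and Smith normal form diag(1,1,1,1,1).

The boundary map ∂_2: C_2 → C_1 sends each 2-simplex [p,q,r] to [q,r] − [p,r] + [p,q]. For instance
  ∂DEG = EG − DG + DE,
  ∂ADG = DG − AG + AD.
This gives a 15×10 integer matrix of rank 10; reducing to Smith normal form yields diagonal entries (1,1,1,1,1,1,1,1,1,2).

Computing H_k = (kernel of ∂_k) / (image of ∂_{k+1}):

  H_0: rank C_0 − rank ∂_1 = 6 − 5 = 1, and the invariant factors of ∂_1 are all 1, so H_0 ≅ Z.
  H_1: rank ker ∂_1 − rank ∂_2 = (15 − 5) − 10 = 0, and ∂_2 has invariant factor 2 > 1, so H_1 ≅ Z/2.
  H_2: rank ker ∂_2 − rank ∂_3 = (10 − 10) − 0 = 0, and there is no ∂_3, so H_2 ≅ 0.

As a check, the Euler characteristic is 6 − 15 + 10 = 1, which agrees with 1 − 0 + 0 = 1.
(K is a triangulation of the real projective plane RP^2.)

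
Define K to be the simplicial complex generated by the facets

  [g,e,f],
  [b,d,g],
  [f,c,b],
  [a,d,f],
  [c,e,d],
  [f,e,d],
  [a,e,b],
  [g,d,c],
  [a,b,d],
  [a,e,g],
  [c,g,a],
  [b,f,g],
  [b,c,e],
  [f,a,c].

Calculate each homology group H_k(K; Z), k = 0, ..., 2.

H_0 = Z,  H_1 = Z^2,  H_2 = Z.

K has 7 vertices, 21 edges, 14 triangles.
rank ∂_0 = 0, rank ∂_1 = 6 ⇒ b_0 = 7 − 0 − 6 = 1; all invariant factors of ∂_1 are 1 so no torsion. So H_0 ≅ Z.
rank ∂_1 = 6, rank ∂_2 = 13 ⇒ b_1 = 21 − 6 − 13 = 2; all invariant factors of ∂_2 are 1 so no torsion. So H_1 ≅ Z^2.
rank ∂_2 = 13, rank ∂_3 = 0 ⇒ b_2 = 14 − 13 − 0 = 1. So H_2 ≅ Z.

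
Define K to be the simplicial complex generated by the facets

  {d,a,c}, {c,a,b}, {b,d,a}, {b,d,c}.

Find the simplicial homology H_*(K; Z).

H_0 ≅ Z,  H_1 = 0,  H_2 ≅ Z.

Take the total order a < b < c < d on the vertex set. Then K (dimension 2) consists of the simplices:

  0-simplices (4): a, b, c, d
  1-simplices (6): ab, ac, ad, bc, bd, cd
  2-simplices (4): abc, abd, acd, bcd

giving chain groups C_0 ≅ Z^4, C_1 ≅ Z^6, C_2 ≅ Z^4.

Boundary ∂_1: C_1 → C_0 maps an edge to its endpoints' difference, ∂[p,q] = q − p.
The 4×6 boundary matrix has rank 3 and Smith normal form diag(1,1,1).

The boundary map ∂_2: C_2 → C_1 acts by ∂[p,q,r] = [q,r] − [p,r] + [p,q]. For instance
  ∂abd = bd − ad + ab,
  ∂bcd = cd − bd + bc.
As a 6×4 matrix over Z this has rank 3, with invariant factors (1,1,1).

Reading off H_k = ker ∂_k / im ∂_{k+1}:

  H_0: rank C_0 − rank ∂_1 = 4 − 3 = 1, and the invariant factors of ∂_1 are all 1, so H_0 ≅ Z.
  H_1: rank ker ∂_1 − rank ∂_2 = (6 − 3) − 3 = 0, and the invariant factors of ∂_2 are all 1, so H_1 ≅ 0.
  H_2: rank ker ∂_2 − rank ∂_3 = (4 − 3) − 0 = 1, and there is no ∂_3, so H_2 ≅ Z.

As a check, the Euler characteristic is 4 − 6 + 4 = 2, which agrees with 1 − 0 + 1 = 2.
(K is a triangulation of the 2-sphere S^2.)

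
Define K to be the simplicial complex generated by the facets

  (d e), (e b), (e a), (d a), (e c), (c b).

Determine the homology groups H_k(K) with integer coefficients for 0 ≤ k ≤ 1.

H_0 = Z,  H_1 = Z^2.

Order the vertices as a < b < c < d < e. Listing each simplex with vertices in this order, K has dimension 1 with simplices:

  0-simplices (5): a, b, c, d, e
  1-simplices (6): ad, ae, bc, be, ce, de

so the chain groups are C_0 ≅ Z^5, C_1 ≅ Z^6.

The boundary map ∂_1: C_1 → C_0 is given by ∂[p,q] = [q] − [p]. For instance
  ∂de = e − d.
The 5×6 boundary matrix has rank 4 and Smith normal form diag(1,1,1,1).

Now H_k = ker ∂_k / im ∂_{k+1}, so:

  H_0: rank C_0 − rank ∂_1 = 5 − 4 = 1, and the invariant factors of ∂_1 are all 1, so H_0 = Z.
  H_1: rank ker ∂_1 − rank ∂_2 = (6 − 4) − 0 = 2, and there is no ∂_2, so H_1 = Z^2.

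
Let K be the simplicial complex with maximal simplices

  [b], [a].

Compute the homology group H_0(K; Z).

Fix the vertex order a < b and write every simplex with vertices in increasing order. Then dim K = 0 and the simplices of K are:

  0-simplices (2): a, b

Hence C_0 ≅ Z^2.

From H_k ≅ ker(∂_k) / im(∂_{k+1}) we obtain:

  H_0: rank C_0 − rank ∂_1 = 2 − 0 = 2, and there is no ∂_1, so H_0 ≅ Z^2.

H_0 ≅ Z^2.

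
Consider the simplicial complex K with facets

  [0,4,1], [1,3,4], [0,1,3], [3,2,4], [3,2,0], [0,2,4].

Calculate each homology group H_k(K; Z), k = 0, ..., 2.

K has 5 vertices, 9 edges, 6 triangles.
rank ∂_0 = 0, rank ∂_1 = 4 ⇒ b_0 = 5 − 0 − 4 = 1; all invariant factors of ∂_1 are 1 so no torsion. So H_0 = Z.
rank ∂_1 = 4, rank ∂_2 = 5 ⇒ b_1 = 9 − 4 − 5 = 0; all invariant factors of ∂_2 are 1 so no torsion. So H_1 = 0.
rank ∂_2 = 5, rank ∂_3 = 0 ⇒ b_2 = 6 − 5 − 0 = 1. So H_2 = Z.

H_0 ≅ Z,  H_1 = 0,  H_2 ≅ Z.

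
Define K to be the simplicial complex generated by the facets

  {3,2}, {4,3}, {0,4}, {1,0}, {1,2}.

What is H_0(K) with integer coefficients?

Order the vertices as 0 < 1 < 2 < 3 < 4. Listing each simplex with vertices in this order, K has dimension 1 with simplices:

  0-simplices (5): [0], [1], [2], [3], [4]
  1-simplices (5): [0,1], [0,4], [1,2], [2,3], [3,4]

giving chain groups C_0 ≅ Z^5, C_1 ≅ Z^5.

The boundary map ∂_1: C_1 → C_0 is given by ∂[p,q] = [q] − [p].
As a 5×5 matrix over Z this has rank 4, with invariant factors (1,1,1,1).

Reading off H_k = ker ∂_k / im ∂_{k+1}:

  H_0: rank C_0 − rank ∂_1 = 5 − 4 = 1, and the invariant factors of ∂_1 are all 1, so H_0 = Z.

(K is a triangulation of the circle S^1.)

H_0 = Z.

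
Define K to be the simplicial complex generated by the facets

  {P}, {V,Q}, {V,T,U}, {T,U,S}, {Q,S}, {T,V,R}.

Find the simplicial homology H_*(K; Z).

Take the total order P < Q < R < S < T < U < V on the vertex set. Then K (dimension 2) consists of the simplices:

  0-simplices (7): P, Q, R, S, T, U, V
  1-simplices (9): QS, QV, RT, RV, ST, SU, TU, TV, UV
  2-simplices (3): RTV, STU, TUV

Hence C_0 ≅ Z^7, C_1 ≅ Z^9, C_2 ≅ Z^3.

The boundary map ∂_1: C_1 → C_0 sends each edge [p,q] (with p < q) to q − p. For instance
  ∂QV = V − Q.
As a 7×9 matrix over Z this has rank 5, with invariant factors (1,1,1,1,1).

The boundary map ∂_2: C_2 → C_1 acts by ∂[p,q,r] = [q,r] − [p,r] + [p,q]. For instance
  ∂TUV = UV − TV + TU,
  ∂STU = TU − SU + ST.
The resulting 9×3 matrix has rank 3, and its Smith normal form has invariant factors (1,1,1).

From H_k ≅ ker(∂_k) / im(∂_{k+1}) we obtain:

  H_0: rank C_0 − rank ∂_1 = 7 − 5 = 2, and the invariant factors of ∂_1 are all 1, so H_0 = Z^2.
  H_1: rank ker ∂_1 − rank ∂_2 = (9 − 5) − 3 = 1, and the invariant factors of ∂_2 are all 1, so H_1 = Z.
  H_2: rank ker ∂_2 − rank ∂_3 = (3 − 3) − 0 = 0, and there is no ∂_3, so H_2 = 0.

As a check, the Euler characteristic is 7 − 9 + 3 = 1, which agrees with 2 − 1 + 0 = 1.

H_0 = Z^2,  H_1 = Z,  H_2 = 0.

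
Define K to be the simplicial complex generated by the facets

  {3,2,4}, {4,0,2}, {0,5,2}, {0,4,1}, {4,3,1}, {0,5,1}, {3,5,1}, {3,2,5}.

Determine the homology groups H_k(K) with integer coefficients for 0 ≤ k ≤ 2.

We work with the vertex ordering 0 < 1 < 2 < 3 < 4 < 5. The simplices of K, each written with vertices in increasing order, are:

  0-simplices (6): [0], [1], [2], [3], [4], [5]
  1-simplices (12): [0,1], [0,2], [0,4], [0,5], [1,3], [1,4], [1,5], [2,3], [2,4], [2,5], [3,4], [3,5]
  2-simplices (8): [0,1,4], [0,1,5], [0,2,4], [0,2,5], [1,3,4], [1,3,5], [2,3,4], [2,3,5]

giving chain groups C_0 ≅ Z^6, C_1 ≅ Z^12, C_2 ≅ Z^8.

The boundary map ∂_1: C_1 → C_0 is given by ∂[p,q] = [q] − [p]. For instance
  ∂[0,5] = [5] − [0].
This gives a 6×12 integer matrix of rank 5; reducing to Smith normal form yields diagonal entries (1,1,1,1,1).

∂_2: C_2 → C_1 acts by ∂[p,q,r] = [q,r] − [p,r] + [p,q]. For instance
  ∂[2,3,4] = [3,4] − [2,4] + [2,3],
  ∂[1,3,4] = [3,4] − [1,4] + [1,3].
As a 12×8 matrix over Z this has rank 7, with invariant factors (1,1,1,1,1,1,1).

Now H_k = ker ∂_k / im ∂_{k+1}, so:

  H_0: rank C_0 − rank ∂_1 = 6 − 5 = 1, and the invariant factors of ∂_1 are all 1, so H_0 ≅ Z.
  H_1: rank ker ∂_1 − rank ∂_2 = (12 − 5) − 7 = 0, and the invariant factors of ∂_2 are all 1, so H_1 ≅ 0.
  H_2: rank ker ∂_2 − rank ∂_3 = (8 − 7) − 0 = 1, and there is no ∂_3, so H_2 ≅ Z.

H_0 = Z,  H_1 = 0,  H_2 = Z.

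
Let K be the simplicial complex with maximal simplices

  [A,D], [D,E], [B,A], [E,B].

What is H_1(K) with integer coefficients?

Fix the vertex order A < B < D < E and write every simplex with vertices in increasing order. Then dim K = 1 and the simplices of K are:

  0-simplices (4): A, B, D, E
  1-simplices (4): AB, AD, BE, DE

Hence C_0 ≅ Z^4, C_1 ≅ Z^4.

The boundary map ∂_1: C_1 → C_0 sends each edge [p,q] (with p < q) to q − p.
As a 4×4 matrix over Z this has rank 3, with invariant factors (1,1,1).

Reading off H_k = ker ∂_k / im ∂_{k+1}:

  H_1: rank ker ∂_1 − rank ∂_2 = (4 − 3) − 0 = 1, and there is no ∂_2, so H_1 = Z.

H_1 ≅ Z.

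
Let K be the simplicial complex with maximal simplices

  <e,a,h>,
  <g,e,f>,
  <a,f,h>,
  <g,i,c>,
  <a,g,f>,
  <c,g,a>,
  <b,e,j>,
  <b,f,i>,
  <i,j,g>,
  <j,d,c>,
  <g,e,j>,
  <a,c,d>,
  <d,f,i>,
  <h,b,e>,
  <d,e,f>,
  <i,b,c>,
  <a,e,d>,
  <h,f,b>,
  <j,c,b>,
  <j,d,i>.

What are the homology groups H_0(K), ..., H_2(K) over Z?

Take the total order a < b < c < d < e < f < g < h < i < j on the vertex set. Then K (dimension 2) consists of the simplices:

  0-simplices (10): a, b, c, d, e, f, g, h, i, j
  1-simplices (30): ac, ad, ae, af, ag, ah, bc, be, bf, bh, bi, bj, cd, cg, ci, cj, de, df, di, dj, ef, eg, eh, ej, fg, fh, fi, gi, gj, ij
  2-simplices (20): acd, acg, ade, aeh, afg, afh, bci, bcj, beh, bej, bfh, bfi, cdj, cgi, def, dfi, dij, efg, egj, gij

Hence C_0 ≅ Z^10, C_1 ≅ Z^30, C_2 ≅ Z^20.

The boundary map ∂_1: C_1 → C_0 sends each edge [p,q] (with p < q) to q − p. For instance
  ∂bc = c − b.
The 10×30 boundary matrix has rank 9 and Smith normal form diag(1,1,1,1,1,1,1,1,1).

∂_2: C_2 → C_1 sends each 2-simplex [p,q,r] to [q,r] − [p,r] + [p,q]. For instance
  ∂acd = cd − ad + ac,
  ∂bfi = fi − bi + bf.
This gives a 30×20 integer matrix of rank 20; reducing to Smith normal form yields diagonal entries (1,1,1,1,1,1,1,1,1,1,1,1,1,1,1,1,1,1,1,2).

Now H_k = ker ∂_k / im ∂_{k+1}, so:

  H_0: rank C_0 − rank ∂_1 = 10 − 9 = 1, and the invariant factors of ∂_1 are all 1, so H_0 = Z.
  H_1: rank ker ∂_1 − rank ∂_2 = (30 − 9) − 20 = 1, and ∂_2 has invariant factor 2 > 1, so H_1 = Z ⊕ Z/2Z.
  H_2: rank ker ∂_2 − rank ∂_3 = (20 − 20) − 0 = 0, and there is no ∂_3, so H_2 = 0.

(K is a triangulation of the Klein bottle.)

H_0 = Z,  H_1 = Z ⊕ Z/2Z,  H_2 = 0.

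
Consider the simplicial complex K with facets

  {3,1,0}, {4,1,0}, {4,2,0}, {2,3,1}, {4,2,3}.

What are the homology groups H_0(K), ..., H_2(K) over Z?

Take the total order 0 < 1 < 2 < 3 < 4 on the vertex set. Then K (dimension 2) consists of the simplices:

  0-simplices (5): [0], [1], [2], [3], [4]
  1-simplices (10): [0,1], [0,2], [0,3], [0,4], [1,2], [1,3], [1,4], [2,3], [2,4], [3,4]
  2-simplices (5): [0,1,3], [0,1,4], [0,2,4], [1,2,3], [2,3,4]

so the chain groups are C_0 ≅ Z^5, C_1 ≅ Z^10, C_2 ≅ Z^5.

Boundary ∂_1: C_1 → C_0 sends each edge [p,q] (with p < q) to q − p. For instance
  ∂[2,3] = [3] − [2].
As a 5×10 matrix over Z this has rank 4, with invariant factors (1,1,1,1).

The boundary map ∂_2: C_2 → C_1 maps a triangle to the signed sum of its edges. For instance
  ∂[0,2,4] = [2,4] − [0,4] + [0,2],
  ∂[1,2,3] = [2,3] − [1,3] + [1,2].
As a 10×5 matrix over Z this has rank 5, with invariant factors (1,1,1,1,1).

From H_k ≅ ker(∂_k) / im(∂_{k+1}) we obtain:

  H_0: rank C_0 − rank ∂_1 = 5 − 4 = 1, and the invariant factors of ∂_1 are all 1, so H_0 ≅ Z.
  H_1: rank ker ∂_1 − rank ∂_2 = (10 − 4) − 5 = 1, and the invariant factors of ∂_2 are all 1, so H_1 ≅ Z.
  H_2: rank ker ∂_2 − rank ∂_3 = (5 − 5) − 0 = 0, and there is no ∂_3, so H_2 ≅ 0.

As a check, the Euler characteristic is 5 − 10 + 5 = 0, which agrees with 1 − 1 + 0 = 0.

H_0 ≅ Z,  H_1 ≅ Z,  H_2 = 0.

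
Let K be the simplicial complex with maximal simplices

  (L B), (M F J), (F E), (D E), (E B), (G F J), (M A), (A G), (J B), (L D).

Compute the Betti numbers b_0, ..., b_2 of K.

b_0 = 1, b_1 = 3, b_2 = 0.

K has 9 vertices, 13 edges, 2 triangles.
rank ∂_0 = 0, rank ∂_1 = 8 ⇒ b_0 = 9 − 0 − 8 = 1; all invariant factors of ∂_1 are 1 so no torsion. So H_0 ≅ Z.
rank ∂_1 = 8, rank ∂_2 = 2 ⇒ b_1 = 13 − 8 − 2 = 3; all invariant factors of ∂_2 are 1 so no torsion. So H_1 ≅ Z^3.
rank ∂_2 = 2, rank ∂_3 = 0 ⇒ b_2 = 2 − 2 − 0 = 0. So H_2 ≅ 0.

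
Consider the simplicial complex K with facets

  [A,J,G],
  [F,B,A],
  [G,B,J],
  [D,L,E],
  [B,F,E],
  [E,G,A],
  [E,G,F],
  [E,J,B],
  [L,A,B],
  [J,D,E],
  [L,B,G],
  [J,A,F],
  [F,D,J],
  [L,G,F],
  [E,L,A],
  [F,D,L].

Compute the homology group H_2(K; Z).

H_2 = Z.

Fix the vertex order A < B < D < E < F < G < J < L and write every simplex with vertices in increasing order. Then dim K = 2 and the simplices of K are:

  0-simplices (8): A, B, D, E, F, G, J, L
  1-simplices (24): AB, AE, AF, AG, AJ, AL, BE, BF, BG, BJ, BL, DE, DF, DJ, DL, EF, EG, EJ, EL, FG, FJ, FL, GJ, GL
  2-simplices (16): ABF, ABL, AEG, AEL, AFJ, AGJ, BEF, BEJ, BGJ, BGL, DEJ, DEL, DFJ, DFL, EFG, FGL

Hence C_0 ≅ Z^8, C_1 ≅ Z^24, C_2 ≅ Z^16.

∂_1: C_1 → C_0 maps an edge to its endpoints' difference, ∂[p,q] = q − p. For instance
  ∂AB = B − A.
As a 8×24 matrix over Z this has rank 7, with invariant factors (1,1,1,1,1,1,1).

Boundary ∂_2: C_2 → C_1 acts by ∂[p,q,r] = [q,r] − [p,r] + [p,q]. For instance
  ∂DFJ = FJ − DJ + DF,
  ∂DEL = EL − DL + DE.
This gives a 24×16 integer matrix of rank 15; reducing to Smith normal form yields diagonal entries (1,1,1,1,1,1,1,1,1,1,1,1,1,1,1).

Reading off H_k = ker ∂_k / im ∂_{k+1}:

  H_2: rank ker ∂_2 − rank ∂_3 = (16 − 15) − 0 = 1, and there is no ∂_3, so H_2 = Z.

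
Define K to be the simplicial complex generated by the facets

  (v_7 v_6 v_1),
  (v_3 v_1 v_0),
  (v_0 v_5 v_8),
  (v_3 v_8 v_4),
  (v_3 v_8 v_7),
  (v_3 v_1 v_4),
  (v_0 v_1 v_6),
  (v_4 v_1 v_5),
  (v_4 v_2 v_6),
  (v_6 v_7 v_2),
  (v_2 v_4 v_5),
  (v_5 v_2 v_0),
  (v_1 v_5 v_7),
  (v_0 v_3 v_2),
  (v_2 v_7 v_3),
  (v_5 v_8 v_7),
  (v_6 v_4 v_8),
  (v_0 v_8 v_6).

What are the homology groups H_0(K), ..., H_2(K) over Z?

H_0 ≅ Z,  H_1 ≅ Z^2,  H_2 ≅ Z.

Take the total order v_0 < v_1 < v_2 < v_3 < v_4 < v_5 < v_6 < v_7 < v_8 on the vertex set. Then K (dimension 2) consists of the simplices:

  0-simplices (9): [v_0], [v_1], [v_2], [v_3], [v_4], [v_5], [v_6], [v_7], [v_8]
  1-simplices (27): (27 of them)
  2-simplices (18): (18 of them)

so the chain groups are C_0 ≅ Z^9, C_1 ≅ Z^27, C_2 ≅ Z^18.

The boundary map ∂_1: C_1 → C_0 sends each edge [p,q] (with p < q) to q − p. For instance
  ∂[v_3,v_4] = [v_4] − [v_3].
This gives a 9×27 integer matrix of rank 8; reducing to Smith normal form yields diagonal entries (1,1,1,1,1,1,1,1).

The boundary map ∂_2: C_2 → C_1 sends each 2-simplex [p,q,r] to [q,r] − [p,r] + [p,q]. For instance
  ∂[v_1,v_5,v_7] = [v_5,v_7] − [v_1,v_7] + [v_1,v_5],
  ∂[v_2,v_6,v_7] = [v_6,v_7] − [v_2,v_7] + [v_2,v_6].
The resulting 27×18 matrix has rank 17, and its Smith normal form has invariant factors (1,1,1,1,1,1,1,1,1,1,1,1,1,1,1,1,1).

Computing H_k = (kernel of ∂_k) / (image of ∂_{k+1}):

  H_0: rank C_0 − rank ∂_1 = 9 − 8 = 1, and the invariant factors of ∂_1 are all 1, so H_0 = Z.
  H_1: rank ker ∂_1 − rank ∂_2 = (27 − 8) − 17 = 2, and the invariant factors of ∂_2 are all 1, so H_1 = Z^2.
  H_2: rank ker ∂_2 − rank ∂_3 = (18 − 17) − 0 = 1, and there is no ∂_3, so H_2 = Z.

As a check, the Euler characteristic is 9 − 27 + 18 = 0, which agrees with 1 − 2 + 1 = 0.
(K is a triangulation of the torus T^2.)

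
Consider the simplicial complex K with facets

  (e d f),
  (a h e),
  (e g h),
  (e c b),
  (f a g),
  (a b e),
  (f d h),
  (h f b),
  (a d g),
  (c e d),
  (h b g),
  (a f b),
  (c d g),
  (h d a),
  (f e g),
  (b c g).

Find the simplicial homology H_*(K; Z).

H_0 = Z,  H_1 = Z^2,  H_2 = Z.

Order the vertices as a < b < c < d < e < f < g < h. Listing each simplex with vertices in this order, K has dimension 2 with simplices:

  0-simplices (8): a, b, c, d, e, f, g, h
  1-simplices (24): ab, ad, ae, af, ag, ah, bc, be, bf, bg, bh, cd, ce, cg, de, df, dg, dh, ef, eg, eh, fg, fh, gh
  2-simplices (16): abe, abf, adg, adh, aeh, afg, bce, bcg, bfh, bgh, cde, cdg, def, dfh, efg, egh

Hence C_0 ≅ Z^8, C_1 ≅ Z^24, C_2 ≅ Z^16.

The boundary map ∂_1: C_1 → C_0 is given by ∂[p,q] = [q] − [p].
As a 8×24 matrix over Z this has rank 7, with invariant factors (1,1,1,1,1,1,1).

The boundary map ∂_2: C_2 → C_1 sends each 2-simplex [p,q,r] to [q,r] − [p,r] + [p,q]. For instance
  ∂bgh = gh − bh + bg,
  ∂dfh = fh − dh + df.
This gives a 24×16 integer matrix of rank 15; reducing to Smith normal form yields diagonal entries (1,1,1,1,1,1,1,1,1,1,1,1,1,1,1).

From H_k ≅ ker(∂_k) / im(∂_{k+1}) we obtain:

  H_0: rank C_0 − rank ∂_1 = 8 − 7 = 1, and the invariant factors of ∂_1 are all 1, so H_0 ≅ Z.
  H_1: rank ker ∂_1 − rank ∂_2 = (24 − 7) − 15 = 2, and the invariant factors of ∂_2 are all 1, so H_1 ≅ Z^2.
  H_2: rank ker ∂_2 − rank ∂_3 = (16 − 15) − 0 = 1, and there is no ∂_3, so H_2 ≅ Z.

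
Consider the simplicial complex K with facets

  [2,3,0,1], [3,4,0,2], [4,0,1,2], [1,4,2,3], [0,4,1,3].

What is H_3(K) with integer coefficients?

H_3 = Z.

Take the total order 0 < 1 < 2 < 3 < 4 on the vertex set. Then K (dimension 3) consists of the simplices:

  0-simplices (5): [0], [1], [2], [3], [4]
  1-simplices (10): [0,1], [0,2], [0,3], [0,4], [1,2], [1,3], [1,4], [2,3], [2,4], [3,4]
  2-simplices (10): [0,1,2], [0,1,3], [0,1,4], [0,2,3], [0,2,4], [0,3,4], [1,2,3], [1,2,4], [1,3,4], [2,3,4]
  3-simplices (5): [0,1,2,3], [0,1,2,4], [0,1,3,4], [0,2,3,4], [1,2,3,4]

Hence C_0 ≅ Z^5, C_1 ≅ Z^10, C_2 ≅ Z^10, C_3 ≅ Z^5.

The boundary map ∂_1: C_1 → C_0 is given by ∂[p,q] = [q] − [p]. For instance
  ∂[0,4] = [4] − [0].
The 5×10 boundary matrix has rank 4 and Smith normal form diag(1,1,1,1).

The boundary map ∂_2: C_2 → C_1 sends each 2-simplex [p,q,r] to [q,r] − [p,r] + [p,q]. For instance
  ∂[0,2,4] = [2,4] − [0,4] + [0,2],
  ∂[1,3,4] = [3,4] − [1,4] + [1,3].
This gives a 10×10 integer matrix of rank 6; reducing to Smith normal form yields diagonal entries (1,1,1,1,1,1).

Boundary ∂_3: C_3 → C_2 sends each 3-simplex σ to the alternating sum Σ_i (−1)^i (σ with its i-th vertex removed). For instance
  ∂[0,1,2,4] = [1,2,4] − [0,2,4] + [0,1,4] − [0,1,2],
  ∂[1,2,3,4] = [2,3,4] − [1,3,4] + [1,2,4] − [1,2,3].
This gives a 10×5 integer matrix of rank 4; reducing to Smith normal form yields diagonal entries (1,1,1,1).

Computing H_k = (kernel of ∂_k) / (image of ∂_{k+1}):

  H_3: rank ker ∂_3 − rank ∂_4 = (5 − 4) − 0 = 1, and there is no ∂_4, so H_3 = Z.

(K is a triangulation of the 3-sphere S^3.)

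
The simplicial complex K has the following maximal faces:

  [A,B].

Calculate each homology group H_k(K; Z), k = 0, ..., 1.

K has 2 vertices, 1 edge.
rank ∂_0 = 0, rank ∂_1 = 1 ⇒ b_0 = 2 − 0 − 1 = 1; all invariant factors of ∂_1 are 1 so no torsion. So H_0 = Z.
rank ∂_1 = 1, rank ∂_2 = 0 ⇒ b_1 = 1 − 1 − 0 = 0. So H_1 = 0.

H_0 = Z,  H_1 = 0.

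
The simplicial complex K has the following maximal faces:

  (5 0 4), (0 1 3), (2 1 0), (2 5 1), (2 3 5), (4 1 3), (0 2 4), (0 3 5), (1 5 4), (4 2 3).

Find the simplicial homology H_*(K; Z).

Take the total order 0 < 1 < 2 < 3 < 4 < 5 on the vertex set. Then K (dimension 2) consists of the simplices:

  0-simplices (6): [0], [1], [2], [3], [4], [5]
  1-simplices (15): [0,1], [0,2], [0,3], [0,4], [0,5], [1,2], [1,3], [1,4], [1,5], [2,3], [2,4], [2,5], [3,4], [3,5], [4,5]
  2-simplices (10): [0,1,2], [0,1,3], [0,2,4], [0,3,5], [0,4,5], [1,2,5], [1,3,4], [1,4,5], [2,3,4], [2,3,5]

Hence C_0 ≅ Z^6, C_1 ≅ Z^15, C_2 ≅ Z^10.

∂_1: C_1 → C_0 sends each edge [p,q] (with p < q) to q − p. For instance
  ∂[0,4] = [4] − [0].
As a 6×15 matrix over Z this has rank 5, with invariant factors (1,1,1,1,1).

The boundary map ∂_2: C_2 → C_1 acts by ∂[p,q,r] = [q,r] − [p,r] + [p,q]. For instance
  ∂[1,2,5] = [2,5] − [1,5] + [1,2],
  ∂[0,4,5] = [4,5] − [0,5] + [0,4].
As a 15×10 matrix over Z this has rank 10, with invariant factors (1,1,1,1,1,1,1,1,1,2).

Reading off H_k = ker ∂_k / im ∂_{k+1}:

  H_0: rank C_0 − rank ∂_1 = 6 − 5 = 1, and the invariant factors of ∂_1 are all 1, so H_0 = Z.
  H_1: rank ker ∂_1 − rank ∂_2 = (15 − 5) − 10 = 0, and ∂_2 has invariant factor 2 > 1, so H_1 = Z/2.
  H_2: rank ker ∂_2 − rank ∂_3 = (10 − 10) − 0 = 0, and there is no ∂_3, so H_2 = 0.

As a check, the Euler characteristic is 6 − 15 + 10 = 1, which agrees with 1 − 0 + 0 = 1.
(K is a triangulation of the real projective plane RP^2.)

H_0 = Z,  H_1 = Z/2,  H_2 = 0.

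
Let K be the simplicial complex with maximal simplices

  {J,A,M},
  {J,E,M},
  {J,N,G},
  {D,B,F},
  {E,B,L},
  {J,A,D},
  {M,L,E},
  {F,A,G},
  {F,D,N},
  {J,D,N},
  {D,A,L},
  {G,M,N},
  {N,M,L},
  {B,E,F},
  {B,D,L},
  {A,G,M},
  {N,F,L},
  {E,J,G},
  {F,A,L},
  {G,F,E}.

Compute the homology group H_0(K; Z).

H_0 ≅ Z.

We work with the vertex ordering A < B < D < E < F < G < J < L < M < N. The simplices of K, each written with vertices in increasing order, are:

  0-simplices (10): A, B, D, E, F, G, J, L, M, N
  1-simplices (30): AD, AF, AG, AJ, AL, AM, BD, BE, BF, BL, DF, DJ, DL, DN, EF, EG, EJ, EL, EM, FG, FL, FN, GJ, GM, GN, JM, JN, LM, LN, MN
  2-simplices (20): ADJ, ADL, AFG, AFL, AGM, AJM, BDF, BDL, BEF, BEL, DFN, DJN, EFG, EGJ, EJM, ELM, FLN, GJN, GMN, LMN

Hence C_0 ≅ Z^10, C_1 ≅ Z^30, C_2 ≅ Z^20.

∂_1: C_1 → C_0 maps an edge to its endpoints' difference, ∂[p,q] = q − p. For instance
  ∂AJ = J − A.
The 10×30 boundary matrix has rank 9 and Smith normal form diag(1,1,1,1,1,1,1,1,1).

The boundary map ∂_2: C_2 → C_1 acts by ∂[p,q,r] = [q,r] − [p,r] + [p,q]. For instance
  ∂LMN = MN − LN + LM,
  ∂EFG = FG − EG + EF.
The 30×20 boundary matrix has rank 20 and Smith normal form diag(1,1,1,1,1,1,1,1,1,1,1,1,1,1,1,1,1,1,1,2).

Reading off H_k = ker ∂_k / im ∂_{k+1}:

  H_0: rank C_0 − rank ∂_1 = 10 − 9 = 1, and the invariant factors of ∂_1 are all 1, so H_0 = Z.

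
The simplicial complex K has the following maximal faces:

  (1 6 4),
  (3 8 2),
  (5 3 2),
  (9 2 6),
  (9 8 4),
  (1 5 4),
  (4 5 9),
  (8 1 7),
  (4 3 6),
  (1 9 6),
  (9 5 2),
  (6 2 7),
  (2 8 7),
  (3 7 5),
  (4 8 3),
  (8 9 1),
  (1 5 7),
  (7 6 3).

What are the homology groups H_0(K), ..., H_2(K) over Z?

H_0 ≅ Z,  H_1 ≅ Z ⊕ Z/2,  H_2 = 0.

K has 9 vertices, 27 edges, 18 triangles.
rank ∂_0 = 0, rank ∂_1 = 8 ⇒ b_0 = 9 − 0 − 8 = 1; all invariant factors of ∂_1 are 1 so no torsion. So H_0 = Z.
rank ∂_1 = 8, rank ∂_2 = 18 ⇒ b_1 = 27 − 8 − 18 = 1; ∂_2 has invariant factor(s) [2] giving torsion. So H_1 = Z ⊕ Z/2.
rank ∂_2 = 18, rank ∂_3 = 0 ⇒ b_2 = 18 − 18 − 0 = 0. So H_2 = 0.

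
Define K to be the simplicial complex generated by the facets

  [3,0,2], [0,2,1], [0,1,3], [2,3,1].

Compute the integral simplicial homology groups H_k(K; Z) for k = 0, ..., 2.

H_0 ≅ Z,  H_1 = 0,  H_2 ≅ Z.

Fix the vertex order 0 < 1 < 2 < 3 and write every simplex with vertices in increasing order. Then dim K = 2 and the simplices of K are:

  0-simplices (4): [0], [1], [2], [3]
  1-simplices (6): [0,1], [0,2], [0,3], [1,2], [1,3], [2,3]
  2-simplices (4): [0,1,2], [0,1,3], [0,2,3], [1,2,3]

Hence C_0 ≅ Z^4, C_1 ≅ Z^6, C_2 ≅ Z^4.

Boundary ∂_1: C_1 → C_0 maps an edge to its endpoints' difference, ∂[p,q] = q − p.
The resulting 4×6 matrix has rank 3, and its Smith normal form has invariant factors (1,1,1).

∂_2: C_2 → C_1 acts by ∂[p,q,r] = [q,r] − [p,r] + [p,q]. For instance
  ∂[0,1,2] = [1,2] − [0,2] + [0,1],
  ∂[0,2,3] = [2,3] − [0,3] + [0,2].
The resulting 6×4 matrix has rank 3, and its Smith normal form has invariant factors (1,1,1).

From H_k ≅ ker(∂_k) / im(∂_{k+1}) we obtain:

  H_0: rank C_0 − rank ∂_1 = 4 − 3 = 1, and the invariant factors of ∂_1 are all 1, so H_0 = Z.
  H_1: rank ker ∂_1 − rank ∂_2 = (6 − 3) − 3 = 0, and the invariant factors of ∂_2 are all 1, so H_1 = 0.
  H_2: rank ker ∂_2 − rank ∂_3 = (4 − 3) − 0 = 1, and there is no ∂_3, so H_2 = Z.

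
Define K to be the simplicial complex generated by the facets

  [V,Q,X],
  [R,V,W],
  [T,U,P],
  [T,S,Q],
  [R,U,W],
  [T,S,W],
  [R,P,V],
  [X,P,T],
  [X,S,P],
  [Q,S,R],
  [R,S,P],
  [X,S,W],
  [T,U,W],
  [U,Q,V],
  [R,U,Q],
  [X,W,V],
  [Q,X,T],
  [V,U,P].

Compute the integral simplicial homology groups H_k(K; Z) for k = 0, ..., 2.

We work with the vertex ordering P < Q < R < S < T < U < V < W < X. The simplices of K, each written with vertices in increasing order, are:

  0-simplices (9): P, Q, R, S, T, U, V, W, X
  1-simplices (27): PR, PS, PT, PU, PV, PX, QR, QS, QT, QU, QV, QX, RS, RU, RV, RW, ST, SW, SX, TU, TW, TX, UV, UW, VW, VX, WX
  2-simplices (18): PRS, PRV, PSX, PTU, PTX, PUV, QRS, QRU, QST, QTX, QUV, QVX, RUW, RVW, STW, SWX, TUW, VWX

giving chain groups C_0 ≅ Z^9, C_1 ≅ Z^27, C_2 ≅ Z^18.

Boundary ∂_1: C_1 → C_0 maps an edge to its endpoints' difference, ∂[p,q] = q − p.
This gives a 9×27 integer matrix of rank 8; reducing to Smith normal form yields diagonal entries (1,1,1,1,1,1,1,1).

The boundary map ∂_2: C_2 → C_1 acts by ∂[p,q,r] = [q,r] − [p,r] + [p,q]. For instance
  ∂QUV = UV − QV + QU,
  ∂TUW = UW − TW + TU.
This gives a 27×18 integer matrix of rank 18; reducing to Smith normal form yields diagonal entries (1,1,1,1,1,1,1,1,1,1,1,1,1,1,1,1,1,2).

From H_k ≅ ker(∂_k) / im(∂_{k+1}) we obtain:

  H_0: rank C_0 − rank ∂_1 = 9 − 8 = 1, and the invariant factors of ∂_1 are all 1, so H_0 ≅ Z.
  H_1: rank ker ∂_1 − rank ∂_2 = (27 − 8) − 18 = 1, and ∂_2 has invariant factor 2 > 1, so H_1 ≅ Z ⊕ Z/2Z.
  H_2: rank ker ∂_2 − rank ∂_3 = (18 − 18) − 0 = 0, and there is no ∂_3, so H_2 ≅ 0.

H_0 ≅ Z,  H_1 ≅ Z ⊕ Z/2Z,  H_2 = 0.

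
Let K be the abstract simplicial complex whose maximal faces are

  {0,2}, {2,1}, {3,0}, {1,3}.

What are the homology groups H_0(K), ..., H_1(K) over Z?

H_0 ≅ Z,  H_1 ≅ Z.

Take the total order 0 < 1 < 2 < 3 on the vertex set. Then K (dimension 1) consists of the simplices:

  0-simplices (4): [0], [1], [2], [3]
  1-simplices (4): [0,2], [0,3], [1,2], [1,3]

giving chain groups C_0 ≅ Z^4, C_1 ≅ Z^4.

Boundary ∂_1: C_1 → C_0 sends each edge [p,q] (with p < q) to q − p. For instance
  ∂[1,3] = [3] − [1].
As a 4×4 matrix over Z this has rank 3, with invariant factors (1,1,1).

From H_k ≅ ker(∂_k) / im(∂_{k+1}) we obtain:

  H_0: rank C_0 − rank ∂_1 = 4 − 3 = 1, and the invariant factors of ∂_1 are all 1, so H_0 ≅ Z.
  H_1: rank ker ∂_1 − rank ∂_2 = (4 − 3) − 0 = 1, and there is no ∂_2, so H_1 ≅ Z.

As a check, the Euler characteristic is 4 − 4 = 0, which agrees with 1 − 1 = 0.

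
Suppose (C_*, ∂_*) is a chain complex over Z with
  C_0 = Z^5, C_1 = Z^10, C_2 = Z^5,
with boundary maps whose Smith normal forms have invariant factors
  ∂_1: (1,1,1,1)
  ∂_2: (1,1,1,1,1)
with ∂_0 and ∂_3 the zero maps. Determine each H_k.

H_0 ≅ Z,  H_1 ≅ Z,  H_2 = 0.

H_0: b_0 = 5 − 0 − 4 = 1; torsion from ∂_1 factors > 1: none. So H_0 ≅ Z.
H_1: b_1 = 10 − 4 − 5 = 1; torsion from ∂_2 factors > 1: none. So H_1 ≅ Z.
H_2: b_2 = 5 − 5 − 0 = 0; torsion from ∂_3 factors > 1: none. So H_2 ≅ 0.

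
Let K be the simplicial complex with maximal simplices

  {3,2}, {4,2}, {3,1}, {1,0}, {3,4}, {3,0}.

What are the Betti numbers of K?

b_0 = 1, b_1 = 2.

Order the vertices as 0 < 1 < 2 < 3 < 4. Listing each simplex with vertices in this order, K has dimension 1 with simplices:

  0-simplices (5): [0], [1], [2], [3], [4]
  1-simplices (6): [0,1], [0,3], [1,3], [2,3], [2,4], [3,4]

Hence C_0 ≅ Z^5, C_1 ≅ Z^6.

Boundary ∂_1: C_1 → C_0 is given by ∂[p,q] = [q] − [p].
The 5×6 boundary matrix has rank 4 and Smith normal form diag(1,1,1,1).

Computing H_k = (kernel of ∂_k) / (image of ∂_{k+1}):

  H_0: rank C_0 − rank ∂_1 = 5 − 4 = 1, and the invariant factors of ∂_1 are all 1, so H_0 ≅ Z.
  H_1: rank ker ∂_1 − rank ∂_2 = (6 − 4) − 0 = 2, and there is no ∂_2, so H_1 ≅ Z^2.

As a check, the Euler characteristic is 5 − 6 = -1, which agrees with 1 − 2 = -1.
(K is a triangulation of a wedge of 2 circles.)

Hence the Betti numbers are b_0 = 1, b_1 = 2.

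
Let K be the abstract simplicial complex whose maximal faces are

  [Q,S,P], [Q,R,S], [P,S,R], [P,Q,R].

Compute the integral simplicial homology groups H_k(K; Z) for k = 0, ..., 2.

We work with the vertex ordering P < Q < R < S. The simplices of K, each written with vertices in increasing order, are:

  0-simplices (4): P, Q, R, S
  1-simplices (6): PQ, PR, PS, QR, QS, RS
  2-simplices (4): PQR, PQS, PRS, QRS

giving chain groups C_0 ≅ Z^4, C_1 ≅ Z^6, C_2 ≅ Z^4.

The boundary map ∂_1: C_1 → C_0 is given by ∂[p,q] = [q] − [p]. For instance
  ∂RS = S − R.
As a 4×6 matrix over Z this has rank 3, with invariant factors (1,1,1).

∂_2: C_2 → C_1 acts by ∂[p,q,r] = [q,r] − [p,r] + [p,q]. For instance
  ∂PRS = RS − PS + PR,
  ∂PQS = QS − PS + PQ.
As a 6×4 matrix over Z this has rank 3, with invariant factors (1,1,1).

From H_k ≅ ker(∂_k) / im(∂_{k+1}) we obtain:

  H_0: rank C_0 − rank ∂_1 = 4 − 3 = 1, and the invariant factors of ∂_1 are all 1, so H_0 ≅ Z.
  H_1: rank ker ∂_1 − rank ∂_2 = (6 − 3) − 3 = 0, and the invariant factors of ∂_2 are all 1, so H_1 ≅ 0.
  H_2: rank ker ∂_2 − rank ∂_3 = (4 − 3) − 0 = 1, and there is no ∂_3, so H_2 ≅ Z.

As a check, the Euler characteristic is 4 − 6 + 4 = 2, which agrees with 1 − 0 + 1 = 2.
(K is a triangulation of the 2-sphere S^2.)

H_0 ≅ Z,  H_1 = 0,  H_2 ≅ Z.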